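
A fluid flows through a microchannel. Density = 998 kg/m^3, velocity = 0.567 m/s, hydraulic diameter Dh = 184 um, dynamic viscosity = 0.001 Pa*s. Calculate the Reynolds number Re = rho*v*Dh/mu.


Step 1: Convert Dh to meters: Dh = 184e-6 m
Step 2: Re = rho * v * Dh / mu
Re = 998 * 0.567 * 184e-6 / 0.001
Re = 104.119


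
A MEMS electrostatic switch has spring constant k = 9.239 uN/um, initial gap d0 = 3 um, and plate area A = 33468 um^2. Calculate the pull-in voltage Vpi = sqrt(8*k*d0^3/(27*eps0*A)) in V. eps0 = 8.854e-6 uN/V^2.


Step 1: Compute numerator: 8 * k * d0^3 = 8 * 9.239 * 3^3 = 1995.624
Step 2: Compute denominator: 27 * eps0 * A = 27 * 8.854e-6 * 33468 = 8.000793
Step 3: Vpi = sqrt(1995.624 / 8.000793)
Vpi = 15.79 V


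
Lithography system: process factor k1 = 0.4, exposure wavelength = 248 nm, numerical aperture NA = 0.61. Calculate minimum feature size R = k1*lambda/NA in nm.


Step 1: Identify values: k1 = 0.4, lambda = 248 nm, NA = 0.61
Step 2: R = k1 * lambda / NA
R = 0.4 * 248 / 0.61
R = 162.6 nm


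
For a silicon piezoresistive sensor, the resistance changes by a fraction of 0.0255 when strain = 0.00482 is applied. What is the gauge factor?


Step 1: Identify values.
dR/R = 0.0255, strain = 0.00482
Step 2: GF = (dR/R) / strain = 0.0255 / 0.00482
GF = 5.3


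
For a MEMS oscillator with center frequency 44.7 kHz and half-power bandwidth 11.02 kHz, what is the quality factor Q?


Step 1: Q = f0 / bandwidth
Step 2: Q = 44.7 / 11.02
Q = 4.1


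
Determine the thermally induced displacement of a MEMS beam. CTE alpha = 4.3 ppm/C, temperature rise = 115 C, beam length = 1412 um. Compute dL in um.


Step 1: Convert CTE: alpha = 4.3 ppm/C = 4.3e-6 /C
Step 2: dL = 4.3e-6 * 115 * 1412
dL = 0.6982 um


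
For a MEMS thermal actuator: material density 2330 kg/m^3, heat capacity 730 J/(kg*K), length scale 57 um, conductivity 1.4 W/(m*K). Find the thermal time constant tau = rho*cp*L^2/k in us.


Step 1: Convert L to m: L = 57e-6 m
Step 2: L^2 = (57e-6)^2 = 3.249e-09 m^2
Step 3: tau = 2330 * 730 * 3.249e-09 / 1.4 = 3.94730293e-03 s
Step 4: Convert to microseconds (multiply by 1e6).
tau = 3947.303 us


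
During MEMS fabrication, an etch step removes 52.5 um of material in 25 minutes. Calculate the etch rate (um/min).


Step 1: Etch rate = depth / time
Step 2: rate = 52.5 / 25
rate = 2.1 um/min


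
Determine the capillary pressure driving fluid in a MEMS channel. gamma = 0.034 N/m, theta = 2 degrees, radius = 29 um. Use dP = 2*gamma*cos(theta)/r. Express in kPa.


Step 1: cos(2 deg) = 0.9994
Step 2: Convert r to m: r = 29e-6 m
Step 3: dP = 2 * 0.034 * 0.9994 / 29e-6 = 2343.4 Pa
Step 4: Convert Pa to kPa (divide by 1000).
dP = 2.34 kPa


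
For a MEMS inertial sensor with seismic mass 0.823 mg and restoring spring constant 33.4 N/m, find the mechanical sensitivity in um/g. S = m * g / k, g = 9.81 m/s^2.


Step 1: Convert mass: m = 0.823 mg = 8.23e-07 kg
Step 2: S = m * g / k = 8.23e-07 * 9.81 / 33.4
Step 3: S = 2.42e-07 m/g
Step 4: Convert to um/g: S = 0.242 um/g


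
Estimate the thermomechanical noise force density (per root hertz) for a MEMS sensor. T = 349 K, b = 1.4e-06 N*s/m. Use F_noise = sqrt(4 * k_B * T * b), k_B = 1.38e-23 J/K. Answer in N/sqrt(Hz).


Step 1: Compute 4 * k_B * T * b
= 4 * 1.38e-23 * 349 * 1.4e-06
= 2.6971e-26 N^2/Hz
Step 2: F_noise = sqrt(2.6971e-26)
F_noise = 1.64e-13 N/sqrt(Hz)


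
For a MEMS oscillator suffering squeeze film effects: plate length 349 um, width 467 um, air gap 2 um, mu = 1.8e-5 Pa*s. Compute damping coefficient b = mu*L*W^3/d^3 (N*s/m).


Step 1: Convert to SI.
L = 349e-6 m, W = 467e-6 m, d = 2e-6 m
Step 2: W^3 = (467e-6)^3 = 1.02e-10 m^3
Step 3: d^3 = (2e-6)^3 = 8.00e-18 m^3
Step 4: b = 1.8e-5 * 349e-6 * 1.02e-10 / 8.00e-18
b = 8.00e-02 N*s/m


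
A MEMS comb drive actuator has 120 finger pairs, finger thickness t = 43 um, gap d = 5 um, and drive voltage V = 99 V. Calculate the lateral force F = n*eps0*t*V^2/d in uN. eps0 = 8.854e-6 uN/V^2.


Step 1: Parameters: n=120, eps0=8.854e-6 uN/V^2, t=43 um, V=99 V, d=5 um
Step 2: V^2 = 9801
Step 3: F = 120 * 8.854e-6 * 43 * 9801 / 5
F = 89.555 uN


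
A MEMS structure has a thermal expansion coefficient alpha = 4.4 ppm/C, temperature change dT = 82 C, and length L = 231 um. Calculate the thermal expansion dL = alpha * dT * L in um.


Step 1: Convert CTE: alpha = 4.4 ppm/C = 4.4e-6 /C
Step 2: dL = 4.4e-6 * 82 * 231
dL = 0.0833 um


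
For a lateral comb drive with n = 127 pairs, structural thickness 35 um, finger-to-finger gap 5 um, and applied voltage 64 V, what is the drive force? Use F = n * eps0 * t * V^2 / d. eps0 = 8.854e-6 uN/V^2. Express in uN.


Step 1: Parameters: n=127, eps0=8.854e-6 uN/V^2, t=35 um, V=64 V, d=5 um
Step 2: V^2 = 4096
Step 3: F = 127 * 8.854e-6 * 35 * 4096 / 5
F = 32.24 uN


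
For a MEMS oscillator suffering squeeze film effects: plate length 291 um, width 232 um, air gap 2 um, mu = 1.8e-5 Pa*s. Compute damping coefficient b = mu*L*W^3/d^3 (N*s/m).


Step 1: Convert to SI.
L = 291e-6 m, W = 232e-6 m, d = 2e-6 m
Step 2: W^3 = (232e-6)^3 = 1.25e-11 m^3
Step 3: d^3 = (2e-6)^3 = 8.00e-18 m^3
Step 4: b = 1.8e-5 * 291e-6 * 1.25e-11 / 8.00e-18
b = 8.18e-03 N*s/m


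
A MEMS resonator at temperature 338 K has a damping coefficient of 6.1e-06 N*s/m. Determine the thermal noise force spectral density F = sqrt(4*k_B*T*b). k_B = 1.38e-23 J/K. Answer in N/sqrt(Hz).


Step 1: Compute 4 * k_B * T * b
= 4 * 1.38e-23 * 338 * 6.1e-06
= 1.1381e-25 N^2/Hz
Step 2: F_noise = sqrt(1.1381e-25)
F_noise = 3.37e-13 N/sqrt(Hz)


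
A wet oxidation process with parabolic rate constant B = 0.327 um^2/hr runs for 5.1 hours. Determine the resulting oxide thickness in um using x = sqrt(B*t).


Step 1: Compute B*t = 0.327 * 5.1 = 1.6677
Step 2: x = sqrt(1.6677)
x = 1.291 um


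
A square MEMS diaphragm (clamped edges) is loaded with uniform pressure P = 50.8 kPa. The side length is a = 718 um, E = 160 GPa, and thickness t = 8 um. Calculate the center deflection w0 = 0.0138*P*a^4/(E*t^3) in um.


Step 1: Convert pressure to compatible units (E is in GPa, so P in GPa).
P = 50.8 kPa = 50.8e-6 GPa
Step 2: Compute numerator: 0.0138 * P * a^4.
a^4 = 718^4 = 265764994576
numerator = 0.0138 * 50.8e-6 * 265764994576 = 1.863119e+05
Step 3: Compute denominator: E * t^3 = 160 * 8^3 = 81920
Step 4: w0 = numerator / denominator = 1.863119e+05 / 81920 = 2.2743 um


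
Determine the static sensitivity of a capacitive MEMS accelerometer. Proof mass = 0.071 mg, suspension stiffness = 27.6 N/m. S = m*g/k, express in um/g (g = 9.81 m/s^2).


Step 1: Convert mass: m = 0.071 mg = 7.10e-08 kg
Step 2: S = m * g / k = 7.10e-08 * 9.81 / 27.6
Step 3: S = 2.52e-08 m/g
Step 4: Convert to um/g: S = 0.025 um/g


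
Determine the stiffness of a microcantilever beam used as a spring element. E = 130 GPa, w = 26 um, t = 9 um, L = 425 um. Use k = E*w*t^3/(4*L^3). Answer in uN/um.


Step 1: Convert E to consistent units (1 GPa = 1000 uN/um^2).
E = 130 GPa = 130000 uN/um^2
Step 2: Compute t^3 = 9^3 = 729
Step 3: Compute L^3 = 425^3 = 76765625
Step 4: k = 130000 * 26 * 729 / (4 * 76765625)
k = 8.0245 uN/um


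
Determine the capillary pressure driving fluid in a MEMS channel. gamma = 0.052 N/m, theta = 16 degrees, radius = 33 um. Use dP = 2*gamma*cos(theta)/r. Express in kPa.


Step 1: cos(16 deg) = 0.9613
Step 2: Convert r to m: r = 33e-6 m
Step 3: dP = 2 * 0.052 * 0.9613 / 33e-6 = 3029.6 Pa
Step 4: Convert Pa to kPa (divide by 1000).
dP = 3.03 kPa


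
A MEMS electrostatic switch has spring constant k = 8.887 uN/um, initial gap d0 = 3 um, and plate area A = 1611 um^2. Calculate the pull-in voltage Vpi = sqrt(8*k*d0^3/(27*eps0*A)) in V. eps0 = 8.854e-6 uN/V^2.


Step 1: Compute numerator: 8 * k * d0^3 = 8 * 8.887 * 3^3 = 1919.592
Step 2: Compute denominator: 27 * eps0 * A = 27 * 8.854e-6 * 1611 = 0.385122
Step 3: Vpi = sqrt(1919.592 / 0.385122)
Vpi = 70.6 V


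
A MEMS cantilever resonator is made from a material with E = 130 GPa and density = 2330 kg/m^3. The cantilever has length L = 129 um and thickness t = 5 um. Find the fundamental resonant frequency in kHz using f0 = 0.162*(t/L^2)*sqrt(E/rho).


Step 1: Convert units to SI.
t_SI = 5e-6 m, L_SI = 129e-6 m
Step 2: Calculate sqrt(E/rho).
sqrt(130e9 / 2330) = 7469.54 m/s
Step 3: Compute f0.
f0 = 0.162 * 5e-6 / (129e-6)^2 * 7469.54 = 363579.6 Hz = 363.58 kHz


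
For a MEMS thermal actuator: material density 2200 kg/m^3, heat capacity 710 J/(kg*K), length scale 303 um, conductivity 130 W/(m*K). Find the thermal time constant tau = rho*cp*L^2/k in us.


Step 1: Convert L to m: L = 303e-6 m
Step 2: L^2 = (303e-6)^2 = 9.1809e-08 m^2
Step 3: tau = 2200 * 710 * 9.1809e-08 / 130 = 1.1031204e-03 s
Step 4: Convert to microseconds (multiply by 1e6).
tau = 1103.12 us


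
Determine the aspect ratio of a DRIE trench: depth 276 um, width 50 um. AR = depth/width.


Step 1: AR = depth / width
Step 2: AR = 276 / 50
AR = 5.5


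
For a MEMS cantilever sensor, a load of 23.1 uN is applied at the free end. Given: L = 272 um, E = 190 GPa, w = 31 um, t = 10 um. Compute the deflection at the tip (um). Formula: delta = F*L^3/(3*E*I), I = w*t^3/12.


Step 1: Calculate the second moment of area.
I = w * t^3 / 12 = 31 * 10^3 / 12 = 2583.3333 um^4
Step 2: Convert E to consistent units (1 GPa = 1000 uN/um^2).
E = 190 GPa = 190000 uN/um^2
Step 3: Calculate tip deflection.
delta = F * L^3 / (3 * E * I)
delta = 23.1 * 272^3 / (3 * 190000 * 2583.3333)
delta = 0.3157 um


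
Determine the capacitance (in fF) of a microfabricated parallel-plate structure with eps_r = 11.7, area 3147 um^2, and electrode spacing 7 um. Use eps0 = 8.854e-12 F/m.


Step 1: Convert area to m^2: A = 3147e-12 m^2
Step 2: Convert gap to m: d = 7e-6 m
Step 3: C = eps0 * eps_r * A / d
C = 8.854e-12 * 11.7 * 3147e-12 / 7e-6
Step 4: Convert to fF (multiply by 1e15).
C = 46.57 fF


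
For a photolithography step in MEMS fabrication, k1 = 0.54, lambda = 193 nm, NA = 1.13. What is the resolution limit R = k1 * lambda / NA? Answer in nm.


Step 1: Identify values: k1 = 0.54, lambda = 193 nm, NA = 1.13
Step 2: R = k1 * lambda / NA
R = 0.54 * 193 / 1.13
R = 92.2 nm


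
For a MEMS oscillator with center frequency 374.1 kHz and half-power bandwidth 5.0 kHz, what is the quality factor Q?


Step 1: Q = f0 / bandwidth
Step 2: Q = 374.1 / 5.0
Q = 74.8


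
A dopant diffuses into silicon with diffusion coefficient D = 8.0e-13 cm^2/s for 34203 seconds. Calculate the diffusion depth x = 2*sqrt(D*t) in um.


Step 1: Compute D*t = 8.0e-13 * 34203 = 2.73624e-08 cm^2
Step 2: sqrt(D*t) = 1.65416e-04 cm
Step 3: x = 2 * 1.65416e-04 cm = 3.30832e-04 cm
Step 4: Convert to um (1 cm = 1e4 um): x = 3.308 um


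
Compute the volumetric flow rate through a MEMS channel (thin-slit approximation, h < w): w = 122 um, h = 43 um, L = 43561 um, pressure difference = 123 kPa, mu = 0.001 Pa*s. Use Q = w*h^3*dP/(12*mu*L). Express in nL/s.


Step 1: Convert all dimensions to SI (meters).
w = 122e-6 m, h = 43e-6 m, L = 43561e-6 m, dP = 123e3 Pa
Step 2: Q = w * h^3 * dP / (12 * mu * L)
Q = 122e-6 * (43e-6)^3 * 123e3 / (12 * 0.001 * 43561e-6) = 2.28239718e-09 m^3/s
Step 3: Convert Q from m^3/s to nL/s (1 m^3 = 1e12 nL, so multiply by 1e12).
Q = 2282.397 nL/s


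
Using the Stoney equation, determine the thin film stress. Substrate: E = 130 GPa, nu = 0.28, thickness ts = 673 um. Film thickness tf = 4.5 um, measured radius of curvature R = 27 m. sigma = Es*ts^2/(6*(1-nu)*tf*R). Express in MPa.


Step 1: Compute numerator: Es * ts^2 = 130 * 673^2 = 58880770 (GPa*um^2)
Step 2: Compute denominator (R in um): 6*(1-nu)*tf*R = 6*0.72*4.5*27e6 = 524880000.0 (um^2)
Step 3: sigma (GPa) = 58880770 / 524880000.0 = 1.12179e-01 GPa
Step 4: Convert to MPa (x1000): sigma = 112.2 MPa


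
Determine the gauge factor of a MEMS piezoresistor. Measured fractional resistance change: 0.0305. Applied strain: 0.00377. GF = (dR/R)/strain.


Step 1: Identify values.
dR/R = 0.0305, strain = 0.00377
Step 2: GF = (dR/R) / strain = 0.0305 / 0.00377
GF = 8.1


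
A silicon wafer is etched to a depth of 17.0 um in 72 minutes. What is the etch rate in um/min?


Step 1: Etch rate = depth / time
Step 2: rate = 17.0 / 72
rate = 0.236 um/min


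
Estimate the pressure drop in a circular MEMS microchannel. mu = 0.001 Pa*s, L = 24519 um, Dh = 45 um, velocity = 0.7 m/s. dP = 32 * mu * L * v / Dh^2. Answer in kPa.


Step 1: Convert to SI: L = 24519e-6 m, Dh = 45e-6 m
Step 2: dP = 32 * 0.001 * 24519e-6 * 0.7 / (45e-6)^2
Step 3: dP = 271222.52 Pa
Step 4: Convert to kPa: dP = 271.22 kPa


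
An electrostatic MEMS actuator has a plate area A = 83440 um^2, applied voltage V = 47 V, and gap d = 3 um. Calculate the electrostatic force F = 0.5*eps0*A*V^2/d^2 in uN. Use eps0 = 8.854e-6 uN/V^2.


Step 1: Identify parameters.
eps0 = 8.854e-6 uN/V^2, A = 83440 um^2, V = 47 V, d = 3 um
Step 2: Compute V^2 = 47^2 = 2209
Step 3: Compute d^2 = 3^2 = 9
Step 4: F = 0.5 * 8.854e-6 * 83440 * 2209 / 9
F = 90.664 uN


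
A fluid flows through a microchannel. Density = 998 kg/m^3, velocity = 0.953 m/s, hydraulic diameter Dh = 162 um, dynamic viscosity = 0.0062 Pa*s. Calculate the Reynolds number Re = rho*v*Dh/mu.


Step 1: Convert Dh to meters: Dh = 162e-6 m
Step 2: Re = rho * v * Dh / mu
Re = 998 * 0.953 * 162e-6 / 0.0062
Re = 24.851


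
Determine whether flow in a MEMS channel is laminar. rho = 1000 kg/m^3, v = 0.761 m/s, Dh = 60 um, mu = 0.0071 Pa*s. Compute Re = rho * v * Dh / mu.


Step 1: Convert Dh to meters: Dh = 60e-6 m
Step 2: Re = rho * v * Dh / mu
Re = 1000 * 0.761 * 60e-6 / 0.0071
Re = 6.431
Since Re = 6.431 is below ~2300, the flow is laminar.


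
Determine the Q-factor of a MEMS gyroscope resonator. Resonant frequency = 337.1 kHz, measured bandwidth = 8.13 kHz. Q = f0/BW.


Step 1: Q = f0 / bandwidth
Step 2: Q = 337.1 / 8.13
Q = 41.5


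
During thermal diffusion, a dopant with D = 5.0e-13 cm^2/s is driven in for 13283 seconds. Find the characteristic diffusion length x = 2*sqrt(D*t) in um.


Step 1: Compute D*t = 5.0e-13 * 13283 = 6.6415e-09 cm^2
Step 2: sqrt(D*t) = 8.1495e-05 cm
Step 3: x = 2 * 8.1495e-05 cm = 1.6299e-04 cm
Step 4: Convert to um (1 cm = 1e4 um): x = 1.63 um


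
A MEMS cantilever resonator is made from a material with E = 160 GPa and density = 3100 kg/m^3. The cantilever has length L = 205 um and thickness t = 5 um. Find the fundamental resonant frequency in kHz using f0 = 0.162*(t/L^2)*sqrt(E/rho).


Step 1: Convert units to SI.
t_SI = 5e-6 m, L_SI = 205e-6 m
Step 2: Calculate sqrt(E/rho).
sqrt(160e9 / 3100) = 7184.21 m/s
Step 3: Compute f0.
f0 = 0.162 * 5e-6 / (205e-6)^2 * 7184.21 = 138470.2 Hz = 138.47 kHz


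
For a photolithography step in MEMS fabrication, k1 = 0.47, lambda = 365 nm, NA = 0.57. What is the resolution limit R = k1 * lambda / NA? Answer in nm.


Step 1: Identify values: k1 = 0.47, lambda = 365 nm, NA = 0.57
Step 2: R = k1 * lambda / NA
R = 0.47 * 365 / 0.57
R = 301.0 nm


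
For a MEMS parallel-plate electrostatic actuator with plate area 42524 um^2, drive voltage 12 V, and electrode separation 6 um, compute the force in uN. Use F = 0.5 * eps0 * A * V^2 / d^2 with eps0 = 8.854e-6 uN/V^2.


Step 1: Identify parameters.
eps0 = 8.854e-6 uN/V^2, A = 42524 um^2, V = 12 V, d = 6 um
Step 2: Compute V^2 = 12^2 = 144
Step 3: Compute d^2 = 6^2 = 36
Step 4: F = 0.5 * 8.854e-6 * 42524 * 144 / 36
F = 0.753 uN


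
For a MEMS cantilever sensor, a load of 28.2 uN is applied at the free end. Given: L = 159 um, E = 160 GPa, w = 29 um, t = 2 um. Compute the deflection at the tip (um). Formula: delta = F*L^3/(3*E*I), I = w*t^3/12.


Step 1: Calculate the second moment of area.
I = w * t^3 / 12 = 29 * 2^3 / 12 = 19.3333 um^4
Step 2: Convert E to consistent units (1 GPa = 1000 uN/um^2).
E = 160 GPa = 160000 uN/um^2
Step 3: Calculate tip deflection.
delta = F * L^3 / (3 * E * I)
delta = 28.2 * 159^3 / (3 * 160000 * 19.3333)
delta = 12.215 um


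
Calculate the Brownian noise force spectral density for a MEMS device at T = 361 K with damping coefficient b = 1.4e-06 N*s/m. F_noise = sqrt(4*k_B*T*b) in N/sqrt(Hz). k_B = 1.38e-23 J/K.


Step 1: Compute 4 * k_B * T * b
= 4 * 1.38e-23 * 361 * 1.4e-06
= 2.7898e-26 N^2/Hz
Step 2: F_noise = sqrt(2.7898e-26)
F_noise = 1.67e-13 N/sqrt(Hz)


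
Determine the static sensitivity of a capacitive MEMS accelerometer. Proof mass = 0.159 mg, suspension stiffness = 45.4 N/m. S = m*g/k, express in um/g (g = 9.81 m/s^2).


Step 1: Convert mass: m = 0.159 mg = 1.59e-07 kg
Step 2: S = m * g / k = 1.59e-07 * 9.81 / 45.4
Step 3: S = 3.44e-08 m/g
Step 4: Convert to um/g: S = 0.034 um/g


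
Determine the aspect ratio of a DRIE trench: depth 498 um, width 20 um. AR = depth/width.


Step 1: AR = depth / width
Step 2: AR = 498 / 20
AR = 24.9


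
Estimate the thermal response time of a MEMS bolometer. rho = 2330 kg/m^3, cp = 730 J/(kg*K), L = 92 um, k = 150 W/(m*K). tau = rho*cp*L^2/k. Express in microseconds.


Step 1: Convert L to m: L = 92e-6 m
Step 2: L^2 = (92e-6)^2 = 8.464e-09 m^2
Step 3: tau = 2330 * 730 * 8.464e-09 / 150 = 9.597612e-05 s
Step 4: Convert to microseconds (multiply by 1e6).
tau = 95.976 us


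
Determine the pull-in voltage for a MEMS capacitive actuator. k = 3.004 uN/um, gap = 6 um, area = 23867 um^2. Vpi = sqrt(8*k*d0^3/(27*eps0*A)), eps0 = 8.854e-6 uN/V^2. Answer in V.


Step 1: Compute numerator: 8 * k * d0^3 = 8 * 3.004 * 6^3 = 5190.912
Step 2: Compute denominator: 27 * eps0 * A = 27 * 8.854e-6 * 23867 = 5.705597
Step 3: Vpi = sqrt(5190.912 / 5.705597)
Vpi = 30.16 V


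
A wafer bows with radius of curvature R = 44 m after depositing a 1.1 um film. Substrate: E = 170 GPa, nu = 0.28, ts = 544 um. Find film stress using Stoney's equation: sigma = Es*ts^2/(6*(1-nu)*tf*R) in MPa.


Step 1: Compute numerator: Es * ts^2 = 170 * 544^2 = 50309120 (GPa*um^2)
Step 2: Compute denominator (R in um): 6*(1-nu)*tf*R = 6*0.72*1.1*44e6 = 209088000.0 (um^2)
Step 3: sigma (GPa) = 50309120 / 209088000.0 = 2.40612e-01 GPa
Step 4: Convert to MPa (x1000): sigma = 240.6 MPa


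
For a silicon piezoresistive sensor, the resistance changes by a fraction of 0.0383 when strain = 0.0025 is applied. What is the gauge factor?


Step 1: Identify values.
dR/R = 0.0383, strain = 0.0025
Step 2: GF = (dR/R) / strain = 0.0383 / 0.0025
GF = 15.3


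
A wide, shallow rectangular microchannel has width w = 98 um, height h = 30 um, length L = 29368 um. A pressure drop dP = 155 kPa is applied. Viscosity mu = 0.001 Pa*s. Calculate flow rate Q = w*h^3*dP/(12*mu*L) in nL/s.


Step 1: Convert all dimensions to SI (meters).
w = 98e-6 m, h = 30e-6 m, L = 29368e-6 m, dP = 155e3 Pa
Step 2: Q = w * h^3 * dP / (12 * mu * L)
Q = 98e-6 * (30e-6)^3 * 155e3 / (12 * 0.001 * 29368e-6) = 1.16376668e-09 m^3/s
Step 3: Convert Q from m^3/s to nL/s (1 m^3 = 1e12 nL, so multiply by 1e12).
Q = 1163.767 nL/s


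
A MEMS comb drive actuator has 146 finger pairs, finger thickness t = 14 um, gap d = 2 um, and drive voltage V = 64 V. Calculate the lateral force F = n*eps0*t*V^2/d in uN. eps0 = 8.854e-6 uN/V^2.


Step 1: Parameters: n=146, eps0=8.854e-6 uN/V^2, t=14 um, V=64 V, d=2 um
Step 2: V^2 = 4096
Step 3: F = 146 * 8.854e-6 * 14 * 4096 / 2
F = 37.064 uN


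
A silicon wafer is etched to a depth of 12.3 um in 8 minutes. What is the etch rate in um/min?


Step 1: Etch rate = depth / time
Step 2: rate = 12.3 / 8
rate = 1.538 um/min


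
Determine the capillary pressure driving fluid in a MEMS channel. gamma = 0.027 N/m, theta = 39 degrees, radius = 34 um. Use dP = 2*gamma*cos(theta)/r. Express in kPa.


Step 1: cos(39 deg) = 0.7771
Step 2: Convert r to m: r = 34e-6 m
Step 3: dP = 2 * 0.027 * 0.7771 / 34e-6 = 1234.2 Pa
Step 4: Convert Pa to kPa (divide by 1000).
dP = 1.23 kPa


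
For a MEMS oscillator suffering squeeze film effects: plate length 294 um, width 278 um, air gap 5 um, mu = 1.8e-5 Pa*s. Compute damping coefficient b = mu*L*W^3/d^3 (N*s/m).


Step 1: Convert to SI.
L = 294e-6 m, W = 278e-6 m, d = 5e-6 m
Step 2: W^3 = (278e-6)^3 = 2.15e-11 m^3
Step 3: d^3 = (5e-6)^3 = 1.25e-16 m^3
Step 4: b = 1.8e-5 * 294e-6 * 2.15e-11 / 1.25e-16
b = 9.10e-04 N*s/m


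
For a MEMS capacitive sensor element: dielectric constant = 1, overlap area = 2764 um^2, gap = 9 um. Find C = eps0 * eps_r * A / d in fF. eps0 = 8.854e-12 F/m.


Step 1: Convert area to m^2: A = 2764e-12 m^2
Step 2: Convert gap to m: d = 9e-6 m
Step 3: C = eps0 * eps_r * A / d
C = 8.854e-12 * 1 * 2764e-12 / 9e-6
Step 4: Convert to fF (multiply by 1e15).
C = 2.72 fF


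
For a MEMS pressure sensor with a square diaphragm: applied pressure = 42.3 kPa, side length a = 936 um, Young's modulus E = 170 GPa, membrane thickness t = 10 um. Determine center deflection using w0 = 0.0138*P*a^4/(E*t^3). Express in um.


Step 1: Convert pressure to compatible units (E is in GPa, so P in GPa).
P = 42.3 kPa = 42.3e-6 GPa
Step 2: Compute numerator: 0.0138 * P * a^4.
a^4 = 936^4 = 767544201216
numerator = 0.0138 * 42.3e-6 * 767544201216 = 4.480463e+05
Step 3: Compute denominator: E * t^3 = 170 * 10^3 = 170000
Step 4: w0 = numerator / denominator = 4.480463e+05 / 170000 = 2.6356 um


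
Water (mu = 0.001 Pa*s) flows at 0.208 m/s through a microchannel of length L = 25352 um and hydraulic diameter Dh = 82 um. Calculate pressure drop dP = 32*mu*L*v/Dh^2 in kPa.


Step 1: Convert to SI: L = 25352e-6 m, Dh = 82e-6 m
Step 2: dP = 32 * 0.001 * 25352e-6 * 0.208 / (82e-6)^2
Step 3: dP = 25095.61 Pa
Step 4: Convert to kPa: dP = 25.1 kPa


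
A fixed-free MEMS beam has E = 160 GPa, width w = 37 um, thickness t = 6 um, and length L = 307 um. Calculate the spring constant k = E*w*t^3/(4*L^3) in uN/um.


Step 1: Convert E to consistent units (1 GPa = 1000 uN/um^2).
E = 160 GPa = 160000 uN/um^2
Step 2: Compute t^3 = 6^3 = 216
Step 3: Compute L^3 = 307^3 = 28934443
Step 4: k = 160000 * 37 * 216 / (4 * 28934443)
k = 11.0484 uN/um


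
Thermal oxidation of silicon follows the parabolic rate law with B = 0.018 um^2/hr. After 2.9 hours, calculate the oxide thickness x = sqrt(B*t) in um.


Step 1: Compute B*t = 0.018 * 2.9 = 0.0522
Step 2: x = sqrt(0.0522)
x = 0.228 um


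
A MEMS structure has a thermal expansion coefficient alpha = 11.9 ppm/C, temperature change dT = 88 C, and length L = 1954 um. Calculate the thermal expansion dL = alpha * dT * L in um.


Step 1: Convert CTE: alpha = 11.9 ppm/C = 11.9e-6 /C
Step 2: dL = 11.9e-6 * 88 * 1954
dL = 2.0462 um


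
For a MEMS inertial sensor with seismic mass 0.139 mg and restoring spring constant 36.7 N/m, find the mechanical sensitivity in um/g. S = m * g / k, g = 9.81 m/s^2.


Step 1: Convert mass: m = 0.139 mg = 1.39e-07 kg
Step 2: S = m * g / k = 1.39e-07 * 9.81 / 36.7
Step 3: S = 3.72e-08 m/g
Step 4: Convert to um/g: S = 0.037 um/g


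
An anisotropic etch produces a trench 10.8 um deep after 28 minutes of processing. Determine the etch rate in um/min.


Step 1: Etch rate = depth / time
Step 2: rate = 10.8 / 28
rate = 0.386 um/min


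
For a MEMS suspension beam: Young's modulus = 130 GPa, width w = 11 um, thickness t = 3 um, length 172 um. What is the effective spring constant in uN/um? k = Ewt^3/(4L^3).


Step 1: Convert E to consistent units (1 GPa = 1000 uN/um^2).
E = 130 GPa = 130000 uN/um^2
Step 2: Compute t^3 = 3^3 = 27
Step 3: Compute L^3 = 172^3 = 5088448
Step 4: k = 130000 * 11 * 27 / (4 * 5088448)
k = 1.8969 uN/um


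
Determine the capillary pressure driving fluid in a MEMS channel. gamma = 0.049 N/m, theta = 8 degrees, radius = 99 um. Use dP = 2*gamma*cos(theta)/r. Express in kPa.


Step 1: cos(8 deg) = 0.9903
Step 2: Convert r to m: r = 99e-6 m
Step 3: dP = 2 * 0.049 * 0.9903 / 99e-6 = 980.3 Pa
Step 4: Convert Pa to kPa (divide by 1000).
dP = 0.98 kPa


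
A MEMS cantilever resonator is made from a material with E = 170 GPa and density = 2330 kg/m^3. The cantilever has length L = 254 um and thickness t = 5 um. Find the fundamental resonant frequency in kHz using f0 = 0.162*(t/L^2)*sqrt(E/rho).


Step 1: Convert units to SI.
t_SI = 5e-6 m, L_SI = 254e-6 m
Step 2: Calculate sqrt(E/rho).
sqrt(170e9 / 2330) = 8541.74 m/s
Step 3: Compute f0.
f0 = 0.162 * 5e-6 / (254e-6)^2 * 8541.74 = 107241.8 Hz = 107.24 kHz


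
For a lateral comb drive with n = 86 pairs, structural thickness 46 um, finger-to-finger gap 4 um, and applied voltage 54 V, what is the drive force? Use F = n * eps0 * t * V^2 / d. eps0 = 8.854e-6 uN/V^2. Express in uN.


Step 1: Parameters: n=86, eps0=8.854e-6 uN/V^2, t=46 um, V=54 V, d=4 um
Step 2: V^2 = 2916
Step 3: F = 86 * 8.854e-6 * 46 * 2916 / 4
F = 25.534 uN


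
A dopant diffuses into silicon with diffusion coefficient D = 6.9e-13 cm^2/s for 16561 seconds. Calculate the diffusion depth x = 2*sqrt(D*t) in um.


Step 1: Compute D*t = 6.9e-13 * 16561 = 1.142709e-08 cm^2
Step 2: sqrt(D*t) = 1.06898e-04 cm
Step 3: x = 2 * 1.06898e-04 cm = 2.13796e-04 cm
Step 4: Convert to um (1 cm = 1e4 um): x = 2.138 um


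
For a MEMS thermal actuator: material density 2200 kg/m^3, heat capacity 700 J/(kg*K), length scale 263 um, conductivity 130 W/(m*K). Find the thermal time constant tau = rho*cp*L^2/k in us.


Step 1: Convert L to m: L = 263e-6 m
Step 2: L^2 = (263e-6)^2 = 6.9169e-08 m^2
Step 3: tau = 2200 * 700 * 6.9169e-08 / 130 = 8.1938662e-04 s
Step 4: Convert to microseconds (multiply by 1e6).
tau = 819.387 us


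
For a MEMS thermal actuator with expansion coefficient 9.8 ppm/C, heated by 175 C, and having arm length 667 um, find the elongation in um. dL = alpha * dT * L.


Step 1: Convert CTE: alpha = 9.8 ppm/C = 9.8e-6 /C
Step 2: dL = 9.8e-6 * 175 * 667
dL = 1.1439 um


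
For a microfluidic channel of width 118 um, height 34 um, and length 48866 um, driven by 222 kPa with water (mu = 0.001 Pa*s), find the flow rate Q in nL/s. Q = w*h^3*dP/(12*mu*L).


Step 1: Convert all dimensions to SI (meters).
w = 118e-6 m, h = 34e-6 m, L = 48866e-6 m, dP = 222e3 Pa
Step 2: Q = w * h^3 * dP / (12 * mu * L)
Q = 118e-6 * (34e-6)^3 * 222e3 / (12 * 0.001 * 48866e-6) = 1.75583498e-09 m^3/s
Step 3: Convert Q from m^3/s to nL/s (1 m^3 = 1e12 nL, so multiply by 1e12).
Q = 1755.835 nL/s


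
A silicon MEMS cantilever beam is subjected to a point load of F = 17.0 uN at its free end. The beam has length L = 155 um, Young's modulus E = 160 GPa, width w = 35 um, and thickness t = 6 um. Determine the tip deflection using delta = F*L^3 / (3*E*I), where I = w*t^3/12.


Step 1: Calculate the second moment of area.
I = w * t^3 / 12 = 35 * 6^3 / 12 = 630.0 um^4
Step 2: Convert E to consistent units (1 GPa = 1000 uN/um^2).
E = 160 GPa = 160000 uN/um^2
Step 3: Calculate tip deflection.
delta = F * L^3 / (3 * E * I)
delta = 17.0 * 155^3 / (3 * 160000 * 630.0)
delta = 0.2093 um


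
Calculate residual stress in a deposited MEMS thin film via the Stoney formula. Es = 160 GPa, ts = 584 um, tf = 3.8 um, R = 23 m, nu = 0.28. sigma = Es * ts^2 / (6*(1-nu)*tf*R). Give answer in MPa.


Step 1: Compute numerator: Es * ts^2 = 160 * 584^2 = 54568960 (GPa*um^2)
Step 2: Compute denominator (R in um): 6*(1-nu)*tf*R = 6*0.72*3.8*23e6 = 377568000.0 (um^2)
Step 3: sigma (GPa) = 54568960 / 377568000.0 = 1.44528e-01 GPa
Step 4: Convert to MPa (x1000): sigma = 144.5 MPa


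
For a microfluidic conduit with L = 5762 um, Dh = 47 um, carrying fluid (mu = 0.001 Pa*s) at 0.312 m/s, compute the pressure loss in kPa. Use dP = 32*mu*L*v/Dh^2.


Step 1: Convert to SI: L = 5762e-6 m, Dh = 47e-6 m
Step 2: dP = 32 * 0.001 * 5762e-6 * 0.312 / (47e-6)^2
Step 3: dP = 26042.47 Pa
Step 4: Convert to kPa: dP = 26.04 kPa


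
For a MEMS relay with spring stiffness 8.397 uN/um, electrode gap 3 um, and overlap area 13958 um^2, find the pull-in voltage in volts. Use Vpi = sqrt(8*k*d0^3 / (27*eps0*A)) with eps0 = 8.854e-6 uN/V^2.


Step 1: Compute numerator: 8 * k * d0^3 = 8 * 8.397 * 3^3 = 1813.752
Step 2: Compute denominator: 27 * eps0 * A = 27 * 8.854e-6 * 13958 = 3.336772
Step 3: Vpi = sqrt(1813.752 / 3.336772)
Vpi = 23.31 V


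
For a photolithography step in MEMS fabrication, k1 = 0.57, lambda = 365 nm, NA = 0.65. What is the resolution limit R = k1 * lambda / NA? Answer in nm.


Step 1: Identify values: k1 = 0.57, lambda = 365 nm, NA = 0.65
Step 2: R = k1 * lambda / NA
R = 0.57 * 365 / 0.65
R = 320.1 nm


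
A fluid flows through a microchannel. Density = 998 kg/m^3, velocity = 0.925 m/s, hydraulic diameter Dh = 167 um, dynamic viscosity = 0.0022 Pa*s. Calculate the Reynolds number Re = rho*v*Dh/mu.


Step 1: Convert Dh to meters: Dh = 167e-6 m
Step 2: Re = rho * v * Dh / mu
Re = 998 * 0.925 * 167e-6 / 0.0022
Re = 70.075


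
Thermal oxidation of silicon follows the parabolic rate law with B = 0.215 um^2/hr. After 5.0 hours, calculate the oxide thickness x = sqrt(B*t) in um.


Step 1: Compute B*t = 0.215 * 5.0 = 1.075
Step 2: x = sqrt(1.075)
x = 1.037 um


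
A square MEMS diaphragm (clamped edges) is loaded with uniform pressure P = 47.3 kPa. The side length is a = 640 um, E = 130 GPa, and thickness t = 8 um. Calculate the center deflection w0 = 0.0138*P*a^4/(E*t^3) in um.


Step 1: Convert pressure to compatible units (E is in GPa, so P in GPa).
P = 47.3 kPa = 47.3e-6 GPa
Step 2: Compute numerator: 0.0138 * P * a^4.
a^4 = 640^4 = 167772160000
numerator = 0.0138 * 47.3e-6 * 167772160000 = 1.095116e+05
Step 3: Compute denominator: E * t^3 = 130 * 8^3 = 66560
Step 4: w0 = numerator / denominator = 1.095116e+05 / 66560 = 1.6453 um


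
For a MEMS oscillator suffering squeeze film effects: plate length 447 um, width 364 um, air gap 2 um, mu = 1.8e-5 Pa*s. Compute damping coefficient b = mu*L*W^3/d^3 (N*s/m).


Step 1: Convert to SI.
L = 447e-6 m, W = 364e-6 m, d = 2e-6 m
Step 2: W^3 = (364e-6)^3 = 4.82e-11 m^3
Step 3: d^3 = (2e-6)^3 = 8.00e-18 m^3
Step 4: b = 1.8e-5 * 447e-6 * 4.82e-11 / 8.00e-18
b = 4.85e-02 N*s/m


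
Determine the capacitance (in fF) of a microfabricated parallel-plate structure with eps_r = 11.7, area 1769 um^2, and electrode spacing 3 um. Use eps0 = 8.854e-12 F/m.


Step 1: Convert area to m^2: A = 1769e-12 m^2
Step 2: Convert gap to m: d = 3e-6 m
Step 3: C = eps0 * eps_r * A / d
C = 8.854e-12 * 11.7 * 1769e-12 / 3e-6
Step 4: Convert to fF (multiply by 1e15).
C = 61.08 fF


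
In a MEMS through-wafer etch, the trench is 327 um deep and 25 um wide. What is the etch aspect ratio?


Step 1: AR = depth / width
Step 2: AR = 327 / 25
AR = 13.1


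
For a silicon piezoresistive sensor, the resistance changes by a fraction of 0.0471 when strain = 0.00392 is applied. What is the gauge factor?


Step 1: Identify values.
dR/R = 0.0471, strain = 0.00392
Step 2: GF = (dR/R) / strain = 0.0471 / 0.00392
GF = 12.0


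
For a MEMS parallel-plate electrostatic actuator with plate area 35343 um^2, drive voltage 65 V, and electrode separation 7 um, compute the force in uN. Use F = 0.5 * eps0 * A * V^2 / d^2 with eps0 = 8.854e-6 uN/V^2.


Step 1: Identify parameters.
eps0 = 8.854e-6 uN/V^2, A = 35343 um^2, V = 65 V, d = 7 um
Step 2: Compute V^2 = 65^2 = 4225
Step 3: Compute d^2 = 7^2 = 49
Step 4: F = 0.5 * 8.854e-6 * 35343 * 4225 / 49
F = 13.491 uN


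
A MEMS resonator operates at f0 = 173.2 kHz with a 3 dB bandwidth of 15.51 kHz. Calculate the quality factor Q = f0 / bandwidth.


Step 1: Q = f0 / bandwidth
Step 2: Q = 173.2 / 15.51
Q = 11.2


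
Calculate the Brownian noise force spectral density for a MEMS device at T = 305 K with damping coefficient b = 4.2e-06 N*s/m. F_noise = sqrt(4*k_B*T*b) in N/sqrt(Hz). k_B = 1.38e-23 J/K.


Step 1: Compute 4 * k_B * T * b
= 4 * 1.38e-23 * 305 * 4.2e-06
= 7.0711e-26 N^2/Hz
Step 2: F_noise = sqrt(7.0711e-26)
F_noise = 2.66e-13 N/sqrt(Hz)


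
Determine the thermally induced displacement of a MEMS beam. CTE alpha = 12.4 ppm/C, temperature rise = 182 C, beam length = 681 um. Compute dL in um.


Step 1: Convert CTE: alpha = 12.4 ppm/C = 12.4e-6 /C
Step 2: dL = 12.4e-6 * 182 * 681
dL = 1.5369 um


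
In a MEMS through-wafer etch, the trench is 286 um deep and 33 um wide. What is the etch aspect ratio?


Step 1: AR = depth / width
Step 2: AR = 286 / 33
AR = 8.7


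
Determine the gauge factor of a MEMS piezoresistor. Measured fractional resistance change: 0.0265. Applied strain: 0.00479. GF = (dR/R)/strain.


Step 1: Identify values.
dR/R = 0.0265, strain = 0.00479
Step 2: GF = (dR/R) / strain = 0.0265 / 0.00479
GF = 5.5


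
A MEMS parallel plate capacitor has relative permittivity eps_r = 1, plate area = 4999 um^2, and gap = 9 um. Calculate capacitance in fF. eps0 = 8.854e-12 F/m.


Step 1: Convert area to m^2: A = 4999e-12 m^2
Step 2: Convert gap to m: d = 9e-6 m
Step 3: C = eps0 * eps_r * A / d
C = 8.854e-12 * 1 * 4999e-12 / 9e-6
Step 4: Convert to fF (multiply by 1e15).
C = 4.92 fF


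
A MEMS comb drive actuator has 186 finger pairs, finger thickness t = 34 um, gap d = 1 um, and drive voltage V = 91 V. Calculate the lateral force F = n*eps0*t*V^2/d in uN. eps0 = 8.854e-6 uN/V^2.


Step 1: Parameters: n=186, eps0=8.854e-6 uN/V^2, t=34 um, V=91 V, d=1 um
Step 2: V^2 = 8281
Step 3: F = 186 * 8.854e-6 * 34 * 8281 / 1
F = 463.676 uN


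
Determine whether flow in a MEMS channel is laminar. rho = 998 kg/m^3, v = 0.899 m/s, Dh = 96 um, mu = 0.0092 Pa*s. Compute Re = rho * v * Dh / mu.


Step 1: Convert Dh to meters: Dh = 96e-6 m
Step 2: Re = rho * v * Dh / mu
Re = 998 * 0.899 * 96e-6 / 0.0092
Re = 9.362
Since Re = 9.362 is below ~2300, the flow is laminar.


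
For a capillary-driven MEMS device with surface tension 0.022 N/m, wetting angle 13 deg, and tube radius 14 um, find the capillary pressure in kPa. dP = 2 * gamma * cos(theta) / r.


Step 1: cos(13 deg) = 0.9744
Step 2: Convert r to m: r = 14e-6 m
Step 3: dP = 2 * 0.022 * 0.9744 / 14e-6 = 3062.4 Pa
Step 4: Convert Pa to kPa (divide by 1000).
dP = 3.06 kPa


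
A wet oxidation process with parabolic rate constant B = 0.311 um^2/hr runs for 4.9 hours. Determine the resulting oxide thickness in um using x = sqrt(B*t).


Step 1: Compute B*t = 0.311 * 4.9 = 1.5239
Step 2: x = sqrt(1.5239)
x = 1.234 um


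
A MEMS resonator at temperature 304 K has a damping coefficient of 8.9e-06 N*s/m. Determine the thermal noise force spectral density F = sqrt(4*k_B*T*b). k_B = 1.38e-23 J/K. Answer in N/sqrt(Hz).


Step 1: Compute 4 * k_B * T * b
= 4 * 1.38e-23 * 304 * 8.9e-06
= 1.4935e-25 N^2/Hz
Step 2: F_noise = sqrt(1.4935e-25)
F_noise = 3.86e-13 N/sqrt(Hz)


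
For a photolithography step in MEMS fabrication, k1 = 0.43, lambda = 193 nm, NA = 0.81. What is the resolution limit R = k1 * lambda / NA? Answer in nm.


Step 1: Identify values: k1 = 0.43, lambda = 193 nm, NA = 0.81
Step 2: R = k1 * lambda / NA
R = 0.43 * 193 / 0.81
R = 102.5 nm


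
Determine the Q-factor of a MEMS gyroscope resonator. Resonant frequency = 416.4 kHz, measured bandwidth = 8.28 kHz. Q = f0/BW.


Step 1: Q = f0 / bandwidth
Step 2: Q = 416.4 / 8.28
Q = 50.3


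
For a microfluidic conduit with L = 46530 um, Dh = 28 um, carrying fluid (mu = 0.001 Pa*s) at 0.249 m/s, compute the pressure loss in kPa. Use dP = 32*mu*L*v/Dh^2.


Step 1: Convert to SI: L = 46530e-6 m, Dh = 28e-6 m
Step 2: dP = 32 * 0.001 * 46530e-6 * 0.249 / (28e-6)^2
Step 3: dP = 472896.73 Pa
Step 4: Convert to kPa: dP = 472.9 kPa


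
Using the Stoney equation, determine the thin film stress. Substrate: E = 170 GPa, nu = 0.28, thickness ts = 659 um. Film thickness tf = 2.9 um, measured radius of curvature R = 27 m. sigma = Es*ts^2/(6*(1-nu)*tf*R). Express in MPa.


Step 1: Compute numerator: Es * ts^2 = 170 * 659^2 = 73827770 (GPa*um^2)
Step 2: Compute denominator (R in um): 6*(1-nu)*tf*R = 6*0.72*2.9*27e6 = 338256000.0 (um^2)
Step 3: sigma (GPa) = 73827770 / 338256000.0 = 2.1826e-01 GPa
Step 4: Convert to MPa (x1000): sigma = 218.3 MPa


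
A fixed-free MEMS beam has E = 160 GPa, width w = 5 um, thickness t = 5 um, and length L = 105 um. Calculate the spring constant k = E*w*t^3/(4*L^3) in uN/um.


Step 1: Convert E to consistent units (1 GPa = 1000 uN/um^2).
E = 160 GPa = 160000 uN/um^2
Step 2: Compute t^3 = 5^3 = 125
Step 3: Compute L^3 = 105^3 = 1157625
Step 4: k = 160000 * 5 * 125 / (4 * 1157625)
k = 21.5959 uN/um


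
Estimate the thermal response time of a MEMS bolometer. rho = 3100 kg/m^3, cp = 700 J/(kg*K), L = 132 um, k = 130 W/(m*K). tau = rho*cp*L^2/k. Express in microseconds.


Step 1: Convert L to m: L = 132e-6 m
Step 2: L^2 = (132e-6)^2 = 1.7424e-08 m^2
Step 3: tau = 3100 * 700 * 1.7424e-08 / 130 = 2.9084677e-04 s
Step 4: Convert to microseconds (multiply by 1e6).
tau = 290.847 us


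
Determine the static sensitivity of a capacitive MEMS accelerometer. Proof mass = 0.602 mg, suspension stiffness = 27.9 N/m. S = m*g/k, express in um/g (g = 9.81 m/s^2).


Step 1: Convert mass: m = 0.602 mg = 6.02e-07 kg
Step 2: S = m * g / k = 6.02e-07 * 9.81 / 27.9
Step 3: S = 2.12e-07 m/g
Step 4: Convert to um/g: S = 0.212 um/g


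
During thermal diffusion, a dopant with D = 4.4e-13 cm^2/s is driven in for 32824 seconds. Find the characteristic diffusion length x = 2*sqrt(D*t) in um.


Step 1: Compute D*t = 4.4e-13 * 32824 = 1.444256e-08 cm^2
Step 2: sqrt(D*t) = 1.20177e-04 cm
Step 3: x = 2 * 1.20177e-04 cm = 2.40354e-04 cm
Step 4: Convert to um (1 cm = 1e4 um): x = 2.404 um


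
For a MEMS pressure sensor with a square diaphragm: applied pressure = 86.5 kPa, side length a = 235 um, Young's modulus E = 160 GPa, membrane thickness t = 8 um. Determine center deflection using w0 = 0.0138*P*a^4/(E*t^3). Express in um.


Step 1: Convert pressure to compatible units (E is in GPa, so P in GPa).
P = 86.5 kPa = 86.5e-6 GPa
Step 2: Compute numerator: 0.0138 * P * a^4.
a^4 = 235^4 = 3049800625
numerator = 0.0138 * 86.5e-6 * 3049800625 = 3.6405e+03
Step 3: Compute denominator: E * t^3 = 160 * 8^3 = 81920
Step 4: w0 = numerator / denominator = 3.6405e+03 / 81920 = 0.0444 um


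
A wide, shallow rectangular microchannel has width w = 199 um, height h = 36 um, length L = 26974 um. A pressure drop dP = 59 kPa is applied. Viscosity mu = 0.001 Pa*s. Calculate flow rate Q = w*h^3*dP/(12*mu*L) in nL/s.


Step 1: Convert all dimensions to SI (meters).
w = 199e-6 m, h = 36e-6 m, L = 26974e-6 m, dP = 59e3 Pa
Step 2: Q = w * h^3 * dP / (12 * mu * L)
Q = 199e-6 * (36e-6)^3 * 59e3 / (12 * 0.001 * 26974e-6) = 1.69233365e-09 m^3/s
Step 3: Convert Q from m^3/s to nL/s (1 m^3 = 1e12 nL, so multiply by 1e12).
Q = 1692.334 nL/s


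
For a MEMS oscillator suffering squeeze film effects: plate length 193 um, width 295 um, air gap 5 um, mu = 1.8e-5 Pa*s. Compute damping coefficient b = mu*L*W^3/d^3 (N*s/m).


Step 1: Convert to SI.
L = 193e-6 m, W = 295e-6 m, d = 5e-6 m
Step 2: W^3 = (295e-6)^3 = 2.57e-11 m^3
Step 3: d^3 = (5e-6)^3 = 1.25e-16 m^3
Step 4: b = 1.8e-5 * 193e-6 * 2.57e-11 / 1.25e-16
b = 7.13e-04 N*s/m


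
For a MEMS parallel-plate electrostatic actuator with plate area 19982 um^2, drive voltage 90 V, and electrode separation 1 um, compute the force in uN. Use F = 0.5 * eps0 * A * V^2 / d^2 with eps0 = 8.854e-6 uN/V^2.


Step 1: Identify parameters.
eps0 = 8.854e-6 uN/V^2, A = 19982 um^2, V = 90 V, d = 1 um
Step 2: Compute V^2 = 90^2 = 8100
Step 3: Compute d^2 = 1^2 = 1
Step 4: F = 0.5 * 8.854e-6 * 19982 * 8100 / 1
F = 716.529 uN


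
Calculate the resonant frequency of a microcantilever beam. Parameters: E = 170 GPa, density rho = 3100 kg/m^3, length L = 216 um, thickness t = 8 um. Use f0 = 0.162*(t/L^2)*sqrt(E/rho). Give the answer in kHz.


Step 1: Convert units to SI.
t_SI = 8e-6 m, L_SI = 216e-6 m
Step 2: Calculate sqrt(E/rho).
sqrt(170e9 / 3100) = 7405.32 m/s
Step 3: Compute f0.
f0 = 0.162 * 8e-6 / (216e-6)^2 * 7405.32 = 205703.3 Hz = 205.7 kHz


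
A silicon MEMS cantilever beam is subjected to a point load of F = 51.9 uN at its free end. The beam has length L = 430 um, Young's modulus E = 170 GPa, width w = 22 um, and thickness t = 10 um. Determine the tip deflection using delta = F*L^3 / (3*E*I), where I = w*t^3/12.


Step 1: Calculate the second moment of area.
I = w * t^3 / 12 = 22 * 10^3 / 12 = 1833.3333 um^4
Step 2: Convert E to consistent units (1 GPa = 1000 uN/um^2).
E = 170 GPa = 170000 uN/um^2
Step 3: Calculate tip deflection.
delta = F * L^3 / (3 * E * I)
delta = 51.9 * 430^3 / (3 * 170000 * 1833.3333)
delta = 4.4133 um
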